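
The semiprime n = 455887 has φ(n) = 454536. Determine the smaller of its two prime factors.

φ(n) = (p−1)(q−1) = n − (p+q) + 1, so p + q = 455887 − 454536 + 1 = 1352.
p and q are the roots of t² − 1352t + 455887 = 0.
Discriminant: 1352² − 4·455887 = 1827904 − 1823548 = 4356; √4356 = 66.
q = (1352 − 66)/2 = 643, p = (1352 + 66)/2 = 709.
Check: 643 · 709 = 455887.

643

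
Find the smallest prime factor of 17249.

47

17249 is odd.
Digit sum 23, not divisible by 3.
Ends in 9: not divisible by 5.
7: 17249 = 7·2464 + 1
11: 17249 = 11·1568 + 1
13: 17249 = 13·1326 + 11
17: 17249 = 17·1014 + 11
19: 17249 = 19·907 + 16
23: 17249 = 23·749 + 22
29: 17249 = 29·594 + 23
31: 17249 = 31·556 + 13
37: 17249 = 37·466 + 7
41: 17249 = 41·420 + 29
43: 17249 = 43·401 + 6
47: 17249 = 47·367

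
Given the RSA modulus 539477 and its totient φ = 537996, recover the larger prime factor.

839

φ(n) = (p−1)(q−1) = n − (p+q) + 1, so p + q = 539477 − 537996 + 1 = 1482.
p and q are the roots of t² − 1482t + 539477 = 0.
Discriminant: 1482² − 4·539477 = 2196324 − 2157908 = 38416; √38416 = 196.
q = (1482 − 196)/2 = 643, p = (1482 + 196)/2 = 839.
Check: 643 · 839 = 539477.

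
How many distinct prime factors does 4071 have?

3

4071 = 3 · 1357
1357 = 23 · 59
4071 = 3 · 23 · 59, which has 3 distinct prime factors.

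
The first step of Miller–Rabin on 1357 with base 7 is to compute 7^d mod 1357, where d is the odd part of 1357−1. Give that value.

1357 − 1 = 1356 = 2^2 · 339, so d = 339.
7^1 ≡ 7 (mod 1357)
7^2 ≡ 7^2 = 49 ≡ 49 (mod 1357)
7^4 ≡ 49^2 = 2401 ≡ 1044 (mod 1357)
7^8 ≡ 1044^2 = 1089936 ≡ 265 (mod 1357)
7^16 ≡ 265^2 = 70225 ≡ 1018 (mod 1357)
7^32 ≡ 1018^2 = 1036324 ≡ 933 (mod 1357)
7^64 ≡ 933^2 = 870489 ≡ 652 (mod 1357)
7^128 ≡ 652^2 = 425104 ≡ 363 (mod 1357)
7^256 ≡ 363^2 = 131769 ≡ 140 (mod 1357)
339 = 256 + 64 + 16 + 2 + 1 in binary powers of 2.
So 7^339 ≡ 140 · 652 · 1018 · 49 · 7 ≡ 84 (mod 1357).
Squaring chain: 84 → 271; never reaches −1, so base 7 is a Miller–Rabin witness that 1357 is composite.

84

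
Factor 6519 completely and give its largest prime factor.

53

6519 = 3 · 2173
2173 = 41 · 53
53 is prime.
So 6519 = 3 · 41 · 53; the largest prime factor is 53.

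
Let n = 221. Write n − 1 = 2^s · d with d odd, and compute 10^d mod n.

221 − 1 = 220 = 2^2 · 55, so d = 55.
10^1 ≡ 10 (mod 221)
10^2 ≡ 10^2 = 100 ≡ 100 (mod 221)
10^4 ≡ 100^2 = 10000 ≡ 55 (mod 221)
10^8 ≡ 55^2 = 3025 ≡ 152 (mod 221)
10^16 ≡ 152^2 = 23104 ≡ 120 (mod 221)
10^32 ≡ 120^2 = 14400 ≡ 35 (mod 221)
55 = 32 + 16 + 4 + 2 + 1 in binary powers of 2.
So 10^55 ≡ 35 · 120 · 55 · 100 · 10 ≡ 192 (mod 221).
Squaring chain: 192 → 178; never reaches −1, so base 10 is a Miller–Rabin witness that 221 is composite.

192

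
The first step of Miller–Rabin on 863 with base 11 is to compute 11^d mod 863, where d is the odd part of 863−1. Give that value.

862

863 − 1 = 862 = 2^1 · 431, so d = 431.
11^1 ≡ 11 (mod 863)
11^2 ≡ 11^2 = 121 ≡ 121 (mod 863)
11^4 ≡ 121^2 = 14641 ≡ 833 (mod 863)
11^8 ≡ 833^2 = 693889 ≡ 37 (mod 863)
11^16 ≡ 37^2 = 1369 ≡ 506 (mod 863)
11^32 ≡ 506^2 = 256036 ≡ 588 (mod 863)
11^64 ≡ 588^2 = 345744 ≡ 544 (mod 863)
11^128 ≡ 544^2 = 295936 ≡ 790 (mod 863)
11^256 ≡ 790^2 = 624100 ≡ 151 (mod 863)
431 = 256 + 128 + 32 + 8 + 4 + 2 + 1 in binary powers of 2.
So 11^431 ≡ 151 · 790 · 588 · 37 · 833 · 121 · 11 ≡ 862 (mod 863).
Since 11^d ≡ 862 (mod 863), base 11 does not prove 863 composite.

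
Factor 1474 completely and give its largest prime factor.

1474 = 2 · 737
737 = 11 · 67
67 is prime.
So 1474 = 2 · 11 · 67; the largest prime factor is 67.

67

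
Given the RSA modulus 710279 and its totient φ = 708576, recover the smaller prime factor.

727

φ(n) = (p−1)(q−1) = n − (p+q) + 1, so p + q = 710279 − 708576 + 1 = 1704.
p and q are the roots of t² − 1704t + 710279 = 0.
Discriminant: 1704² − 4·710279 = 2903616 − 2841116 = 62500; √62500 = 250.
q = (1704 − 250)/2 = 727, p = (1704 + 250)/2 = 977.
Check: 727 · 977 = 710279.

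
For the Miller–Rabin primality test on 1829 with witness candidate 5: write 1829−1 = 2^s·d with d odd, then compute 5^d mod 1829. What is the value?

1462

1829 − 1 = 1828 = 2^2 · 457, so d = 457.
5^1 ≡ 5 (mod 1829)
5^2 ≡ 5^2 = 25 ≡ 25 (mod 1829)
5^4 ≡ 25^2 = 625 ≡ 625 (mod 1829)
5^8 ≡ 625^2 = 390625 ≡ 1048 (mod 1829)
5^16 ≡ 1048^2 = 1098304 ≡ 904 (mod 1829)
5^32 ≡ 904^2 = 817216 ≡ 1482 (mod 1829)
5^64 ≡ 1482^2 = 2196324 ≡ 1524 (mod 1829)
5^128 ≡ 1524^2 = 2322576 ≡ 1575 (mod 1829)
5^256 ≡ 1575^2 = 2480625 ≡ 501 (mod 1829)
457 = 256 + 128 + 64 + 8 + 1 in binary powers of 2.
So 5^457 ≡ 501 · 1575 · 1524 · 1048 · 5 ≡ 1462 (mod 1829).
Squaring chain: 1462 → 1172; never reaches −1, so base 5 is a Miller–Rabin witness that 1829 is composite.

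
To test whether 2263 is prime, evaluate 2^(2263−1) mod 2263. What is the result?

1833

2^1 ≡ 2 (mod 2263)
2^2 ≡ 2^2 = 4 ≡ 4 (mod 2263)
2^4 ≡ 4^2 = 16 ≡ 16 (mod 2263)
2^8 ≡ 16^2 = 256 ≡ 256 (mod 2263)
2^16 ≡ 256^2 = 65536 ≡ 2172 (mod 2263)
2^32 ≡ 2172^2 = 4717584 ≡ 1492 (mod 2263)
2^64 ≡ 1492^2 = 2226064 ≡ 1535 (mod 2263)
2^128 ≡ 1535^2 = 2356225 ≡ 442 (mod 2263)
2^256 ≡ 442^2 = 195364 ≡ 746 (mod 2263)
2^512 ≡ 746^2 = 556516 ≡ 2081 (mod 2263)
2^1024 ≡ 2081^2 = 4330561 ≡ 1442 (mod 2263)
2^2048 ≡ 1442^2 = 2079364 ≡ 1930 (mod 2263)
2262 = 2048 + 128 + 64 + 16 + 4 + 2 in binary powers of 2.
So 2^2262 ≡ 1930 · 442 · 1535 · 2172 · 16 · 4 ≡ 1833 (mod 2263).
Since 1833 ≠ 1, base 2 is a Fermat witness: 2263 is composite.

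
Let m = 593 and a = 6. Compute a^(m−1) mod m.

1

6^1 ≡ 6 (mod 593)
6^2 ≡ 6^2 = 36 ≡ 36 (mod 593)
6^4 ≡ 36^2 = 1296 ≡ 110 (mod 593)
6^8 ≡ 110^2 = 12100 ≡ 240 (mod 593)
6^16 ≡ 240^2 = 57600 ≡ 79 (mod 593)
6^32 ≡ 79^2 = 6241 ≡ 311 (mod 593)
6^64 ≡ 311^2 = 96721 ≡ 62 (mod 593)
6^128 ≡ 62^2 = 3844 ≡ 286 (mod 593)
6^256 ≡ 286^2 = 81796 ≡ 555 (mod 593)
6^512 ≡ 555^2 = 308025 ≡ 258 (mod 593)
592 = 512 + 64 + 16 in binary powers of 2.
So 6^592 ≡ 258 · 62 · 79 ≡ 1 (mod 593).
Since the result is 1, base 6 gives no evidence that 593 is composite.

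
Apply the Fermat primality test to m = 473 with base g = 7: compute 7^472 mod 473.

423

7^1 ≡ 7 (mod 473)
7^2 ≡ 7^2 = 49 ≡ 49 (mod 473)
7^4 ≡ 49^2 = 2401 ≡ 36 (mod 473)
7^8 ≡ 36^2 = 1296 ≡ 350 (mod 473)
7^16 ≡ 350^2 = 122500 ≡ 466 (mod 473)
7^32 ≡ 466^2 = 217156 ≡ 49 (mod 473)
7^64 ≡ 49^2 = 2401 ≡ 36 (mod 473)
7^128 ≡ 36^2 = 1296 ≡ 350 (mod 473)
7^256 ≡ 350^2 = 122500 ≡ 466 (mod 473)
472 = 256 + 128 + 64 + 16 + 8 in binary powers of 2.
So 7^472 ≡ 466 · 350 · 36 · 466 · 350 ≡ 423 (mod 473).
Since 423 ≠ 1, base 7 is a Fermat witness: 473 is composite.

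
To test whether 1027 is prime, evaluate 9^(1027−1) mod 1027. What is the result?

222

9^1 ≡ 9 (mod 1027)
9^2 ≡ 9^2 = 81 ≡ 81 (mod 1027)
9^4 ≡ 81^2 = 6561 ≡ 399 (mod 1027)
9^8 ≡ 399^2 = 159201 ≡ 16 (mod 1027)
9^16 ≡ 16^2 = 256 ≡ 256 (mod 1027)
9^32 ≡ 256^2 = 65536 ≡ 835 (mod 1027)
9^64 ≡ 835^2 = 697225 ≡ 919 (mod 1027)
9^128 ≡ 919^2 = 844561 ≡ 367 (mod 1027)
9^256 ≡ 367^2 = 134689 ≡ 152 (mod 1027)
9^512 ≡ 152^2 = 23104 ≡ 510 (mod 1027)
9^1024 ≡ 510^2 = 260100 ≡ 269 (mod 1027)
1026 = 1024 + 2 in binary powers of 2.
So 9^1026 ≡ 269 · 81 ≡ 222 (mod 1027).
Since 222 ≠ 1, base 9 is a Fermat witness: 1027 is composite.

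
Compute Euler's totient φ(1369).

Factor: 1369 = 37^2.
φ(1369) = 37^1·(37−1) = 1332.

1332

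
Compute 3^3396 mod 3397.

3^1 ≡ 3 (mod 3397)
3^2 ≡ 3^2 = 9 ≡ 9 (mod 3397)
3^4 ≡ 9^2 = 81 ≡ 81 (mod 3397)
3^8 ≡ 81^2 = 6561 ≡ 3164 (mod 3397)
3^16 ≡ 3164^2 = 10010896 ≡ 3334 (mod 3397)
3^32 ≡ 3334^2 = 11115556 ≡ 572 (mod 3397)
3^64 ≡ 572^2 = 327184 ≡ 1072 (mod 3397)
3^128 ≡ 1072^2 = 1149184 ≡ 998 (mod 3397)
3^256 ≡ 998^2 = 996004 ≡ 683 (mod 3397)
3^512 ≡ 683^2 = 466489 ≡ 1100 (mod 3397)
3^1024 ≡ 1100^2 = 1210000 ≡ 668 (mod 3397)
3^2048 ≡ 668^2 = 446224 ≡ 1217 (mod 3397)
3396 = 2048 + 1024 + 256 + 64 + 4 in binary powers of 2.
So 3^3396 ≡ 1217 · 668 · 683 · 1072 · 81 ≡ 2343 (mod 3397).
Since 2343 ≠ 1, base 3 is a Fermat witness: 3397 is composite.

2343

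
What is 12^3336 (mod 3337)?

12^1 ≡ 12 (mod 3337)
12^2 ≡ 12^2 = 144 ≡ 144 (mod 3337)
12^4 ≡ 144^2 = 20736 ≡ 714 (mod 3337)
12^8 ≡ 714^2 = 509796 ≡ 2572 (mod 3337)
12^16 ≡ 2572^2 = 6615184 ≡ 1250 (mod 3337)
12^32 ≡ 1250^2 = 1562500 ≡ 784 (mod 3337)
12^64 ≡ 784^2 = 614656 ≡ 648 (mod 3337)
12^128 ≡ 648^2 = 419904 ≡ 2779 (mod 3337)
12^256 ≡ 2779^2 = 7722841 ≡ 1023 (mod 3337)
12^512 ≡ 1023^2 = 1046529 ≡ 2048 (mod 3337)
12^1024 ≡ 2048^2 = 4194304 ≡ 3032 (mod 3337)
12^2048 ≡ 3032^2 = 9193024 ≡ 2926 (mod 3337)
3336 = 2048 + 1024 + 256 + 8 in binary powers of 2.
So 12^3336 ≡ 2926 · 3032 · 1023 · 2572 ≡ 952 (mod 3337).
Since 952 ≠ 1, base 12 is a Fermat witness: 3337 is composite.

952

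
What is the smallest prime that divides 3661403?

3661403 is odd.
Digit sum 23, not divisible by 3.
Ends in 3: not divisible by 5.
7: 3661403 = 7·523057 + 4
11: 3661403 = 11·332854 + 9
13: 3661403 = 13·281646 + 5
17: 3661403 = 17·215376 + 11
19: 3661403 = 19·192705 + 8
23: 3661403 = 23·159191 + 10
29: 3661403 = 29·126255 + 8
31: 3661403 = 31·118109 + 24
37: 3661403 = 37·98956 + 31
41: 3661403 = 41·89302 + 21
43: 3661403 = 43·85148 + 39
47: 3661403 = 47·77902 + 9
53: 3661403 = 53·69083 + 4
59: 3661403 = 59·62057 + 40
61: 3661403 = 61·60023

61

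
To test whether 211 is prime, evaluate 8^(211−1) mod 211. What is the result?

8^1 ≡ 8 (mod 211)
8^2 ≡ 8^2 = 64 ≡ 64 (mod 211)
8^4 ≡ 64^2 = 4096 ≡ 87 (mod 211)
8^8 ≡ 87^2 = 7569 ≡ 184 (mod 211)
8^16 ≡ 184^2 = 33856 ≡ 96 (mod 211)
8^32 ≡ 96^2 = 9216 ≡ 143 (mod 211)
8^64 ≡ 143^2 = 20449 ≡ 193 (mod 211)
8^128 ≡ 193^2 = 37249 ≡ 113 (mod 211)
210 = 128 + 64 + 16 + 2 in binary powers of 2.
So 8^210 ≡ 113 · 193 · 96 · 64 ≡ 1 (mod 211).
Since the result is 1, base 8 gives no evidence that 211 is composite.

1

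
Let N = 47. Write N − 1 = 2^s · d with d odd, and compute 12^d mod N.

47 − 1 = 46 = 2^1 · 23, so d = 23.
12^1 ≡ 12 (mod 47)
12^2 ≡ 12^2 = 144 ≡ 3 (mod 47)
12^4 ≡ 3^2 = 9 ≡ 9 (mod 47)
12^8 ≡ 9^2 = 81 ≡ 34 (mod 47)
12^16 ≡ 34^2 = 1156 ≡ 28 (mod 47)
23 = 16 + 4 + 2 + 1 in binary powers of 2.
So 12^23 ≡ 28 · 9 · 3 · 12 ≡ 1 (mod 47).
Since 12^d ≡ 1 (mod 47), base 12 does not prove 47 composite.

1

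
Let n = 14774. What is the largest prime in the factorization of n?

89

14774 = 2 · 7387
7387 = 83 · 89
89 is prime.
So 14774 = 2 · 83 · 89; the largest prime factor is 89.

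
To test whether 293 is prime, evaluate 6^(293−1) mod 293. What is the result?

6^1 ≡ 6 (mod 293)
6^2 ≡ 6^2 = 36 ≡ 36 (mod 293)
6^4 ≡ 36^2 = 1296 ≡ 124 (mod 293)
6^8 ≡ 124^2 = 15376 ≡ 140 (mod 293)
6^16 ≡ 140^2 = 19600 ≡ 262 (mod 293)
6^32 ≡ 262^2 = 68644 ≡ 82 (mod 293)
6^64 ≡ 82^2 = 6724 ≡ 278 (mod 293)
6^128 ≡ 278^2 = 77284 ≡ 225 (mod 293)
6^256 ≡ 225^2 = 50625 ≡ 229 (mod 293)
292 = 256 + 32 + 4 in binary powers of 2.
So 6^292 ≡ 229 · 82 · 124 ≡ 1 (mod 293).
Since the result is 1, base 6 gives no evidence that 293 is composite.

1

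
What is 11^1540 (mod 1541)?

967

11^1 ≡ 11 (mod 1541)
11^2 ≡ 11^2 = 121 ≡ 121 (mod 1541)
11^4 ≡ 121^2 = 14641 ≡ 772 (mod 1541)
11^8 ≡ 772^2 = 595984 ≡ 1158 (mod 1541)
11^16 ≡ 1158^2 = 1340964 ≡ 294 (mod 1541)
11^32 ≡ 294^2 = 86436 ≡ 140 (mod 1541)
11^64 ≡ 140^2 = 19600 ≡ 1108 (mod 1541)
11^128 ≡ 1108^2 = 1227664 ≡ 1028 (mod 1541)
11^256 ≡ 1028^2 = 1056784 ≡ 1199 (mod 1541)
11^512 ≡ 1199^2 = 1437601 ≡ 1389 (mod 1541)
11^1024 ≡ 1389^2 = 1929321 ≡ 1530 (mod 1541)
1540 = 1024 + 512 + 4 in binary powers of 2.
So 11^1540 ≡ 1530 · 1389 · 772 ≡ 967 (mod 1541).
Since 967 ≠ 1, base 11 is a Fermat witness: 1541 is composite.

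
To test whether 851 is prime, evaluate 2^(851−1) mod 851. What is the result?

169

2^1 ≡ 2 (mod 851)
2^2 ≡ 2^2 = 4 ≡ 4 (mod 851)
2^4 ≡ 4^2 = 16 ≡ 16 (mod 851)
2^8 ≡ 16^2 = 256 ≡ 256 (mod 851)
2^16 ≡ 256^2 = 65536 ≡ 9 (mod 851)
2^32 ≡ 9^2 = 81 ≡ 81 (mod 851)
2^64 ≡ 81^2 = 6561 ≡ 604 (mod 851)
2^128 ≡ 604^2 = 364816 ≡ 588 (mod 851)
2^256 ≡ 588^2 = 345744 ≡ 238 (mod 851)
2^512 ≡ 238^2 = 56644 ≡ 478 (mod 851)
850 = 512 + 256 + 64 + 16 + 2 in binary powers of 2.
So 2^850 ≡ 478 · 238 · 604 · 9 · 4 ≡ 169 (mod 851).
Since 169 ≠ 1, base 2 is a Fermat witness: 851 is composite.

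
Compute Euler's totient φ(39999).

26136

Factor: 39999 = 3 · 67 · 199.
φ(39999) = (3−1) · (67−1) · (199−1) = 2 · 66 · 198 = 26136.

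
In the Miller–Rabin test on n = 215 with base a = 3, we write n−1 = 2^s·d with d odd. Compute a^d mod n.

215 − 1 = 214 = 2^1 · 107, so d = 107.
3^1 ≡ 3 (mod 215)
3^2 ≡ 3^2 = 9 ≡ 9 (mod 215)
3^4 ≡ 9^2 = 81 ≡ 81 (mod 215)
3^8 ≡ 81^2 = 6561 ≡ 111 (mod 215)
3^16 ≡ 111^2 = 12321 ≡ 66 (mod 215)
3^32 ≡ 66^2 = 4356 ≡ 56 (mod 215)
3^64 ≡ 56^2 = 3136 ≡ 126 (mod 215)
107 = 64 + 32 + 8 + 2 + 1 in binary powers of 2.
So 3^107 ≡ 126 · 56 · 111 · 9 · 3 ≡ 77 (mod 215).
Squaring chain: 77; never reaches −1, so base 3 is a Miller–Rabin witness that 215 is composite.

77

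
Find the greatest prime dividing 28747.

89

28747 = 17 · 1691
1691 = 19 · 89
89 is prime.
So 28747 = 17 · 19 · 89; the largest prime factor is 89.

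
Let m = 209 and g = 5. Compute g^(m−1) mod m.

5^1 ≡ 5 (mod 209)
5^2 ≡ 5^2 = 25 ≡ 25 (mod 209)
5^4 ≡ 25^2 = 625 ≡ 207 (mod 209)
5^8 ≡ 207^2 = 42849 ≡ 4 (mod 209)
5^16 ≡ 4^2 = 16 ≡ 16 (mod 209)
5^32 ≡ 16^2 = 256 ≡ 47 (mod 209)
5^64 ≡ 47^2 = 2209 ≡ 119 (mod 209)
5^128 ≡ 119^2 = 14161 ≡ 158 (mod 209)
208 = 128 + 64 + 16 in binary powers of 2.
So 5^208 ≡ 158 · 119 · 16 ≡ 81 (mod 209).
Since 81 ≠ 1, base 5 is a Fermat witness: 209 is composite.

81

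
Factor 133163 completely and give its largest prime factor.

133163 = 37 · 3599
3599 = 59 · 61
61 is prime.
So 133163 = 37 · 59 · 61; the largest prime factor is 61.

61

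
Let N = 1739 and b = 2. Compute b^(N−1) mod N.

2^1 ≡ 2 (mod 1739)
2^2 ≡ 2^2 = 4 ≡ 4 (mod 1739)
2^4 ≡ 4^2 = 16 ≡ 16 (mod 1739)
2^8 ≡ 16^2 = 256 ≡ 256 (mod 1739)
2^16 ≡ 256^2 = 65536 ≡ 1193 (mod 1739)
2^32 ≡ 1193^2 = 1423249 ≡ 747 (mod 1739)
2^64 ≡ 747^2 = 558009 ≡ 1529 (mod 1739)
2^128 ≡ 1529^2 = 2337841 ≡ 625 (mod 1739)
2^256 ≡ 625^2 = 390625 ≡ 1089 (mod 1739)
2^512 ≡ 1089^2 = 1185921 ≡ 1662 (mod 1739)
2^1024 ≡ 1662^2 = 2762244 ≡ 712 (mod 1739)
1738 = 1024 + 512 + 128 + 64 + 8 + 2 in binary powers of 2.
So 2^1738 ≡ 712 · 1662 · 625 · 1529 · 256 · 4 ≡ 1283 (mod 1739).
Since 1283 ≠ 1, base 2 is a Fermat witness: 1739 is composite.

1283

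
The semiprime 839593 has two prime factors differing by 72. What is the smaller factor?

881

Since p = q + 72, we have 839593 = q(q + 72), so q² + 72q − 839593 = 0.
Discriminant: 72² + 4·839593 = 5184 + 3358372 = 3363556; √3363556 = 1834.
q = (−72 + 1834)/2 = 881, and p = q + 72 = 953.
Check: 881 · 953 = 839593.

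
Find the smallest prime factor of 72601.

72601 is odd.
Digit sum 16, not divisible by 3.
Ends in 1: not divisible by 5.
7: 72601 = 7·10371 + 4
11: 72601 = 11·6600 + 1
13: 72601 = 13·5584 + 9
17: 72601 = 17·4270 + 11
19: 72601 = 19·3821 + 2
23: 72601 = 23·3156 + 13
29: 72601 = 29·2503 + 14
31: 72601 = 31·2341 + 30
37: 72601 = 37·1962 + 7
41: 72601 = 41·1770 + 31
43: 72601 = 43·1688 + 17
47: 72601 = 47·1544 + 33
53: 72601 = 53·1369 + 44
59: 72601 = 59·1230 + 31
61: 72601 = 61·1190 + 11
67: 72601 = 67·1083 + 40
71: 72601 = 71·1022 + 39
73: 72601 = 73·994 + 39
79: 72601 = 79·919

79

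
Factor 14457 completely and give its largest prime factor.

14457 = 3 · 4819
4819 = 61 · 79
79 is prime.
So 14457 = 3 · 61 · 79; the largest prime factor is 79.

79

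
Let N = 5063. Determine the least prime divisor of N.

5063 is odd.
Digit sum 14, not divisible by 3.
Ends in 3: not divisible by 5.
7: 5063 = 7·723 + 2
11: 5063 = 11·460 + 3
13: 5063 = 13·389 + 6
17: 5063 = 17·297 + 14
19: 5063 = 19·266 + 9
23: 5063 = 23·220 + 3
29: 5063 = 29·174 + 17
31: 5063 = 31·163 + 10
37: 5063 = 37·136 + 31
41: 5063 = 41·123 + 20
43: 5063 = 43·117 + 32
47: 5063 = 47·107 + 34
53: 5063 = 53·95 + 28
59: 5063 = 59·85 + 48
61: 5063 = 61·83

61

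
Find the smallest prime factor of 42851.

73

42851 is odd.
Digit sum 20, not divisible by 3.
Ends in 1: not divisible by 5.
7: 42851 = 7·6121 + 4
11: 42851 = 11·3895 + 6
13: 42851 = 13·3296 + 3
17: 42851 = 17·2520 + 11
19: 42851 = 19·2255 + 6
23: 42851 = 23·1863 + 2
29: 42851 = 29·1477 + 18
31: 42851 = 31·1382 + 9
37: 42851 = 37·1158 + 5
41: 42851 = 41·1045 + 6
43: 42851 = 43·996 + 23
47: 42851 = 47·911 + 34
53: 42851 = 53·808 + 27
59: 42851 = 59·726 + 17
61: 42851 = 61·702 + 29
67: 42851 = 67·639 + 38
71: 42851 = 71·603 + 38
73: 42851 = 73·587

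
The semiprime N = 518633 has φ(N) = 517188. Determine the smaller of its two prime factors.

φ(n) = (p−1)(q−1) = n − (p+q) + 1, so p + q = 518633 − 517188 + 1 = 1446.
p and q are the roots of t² − 1446t + 518633 = 0.
Discriminant: 1446² − 4·518633 = 2090916 − 2074532 = 16384; √16384 = 128.
q = (1446 − 128)/2 = 659, p = (1446 + 128)/2 = 787.
Check: 659 · 787 = 518633.

659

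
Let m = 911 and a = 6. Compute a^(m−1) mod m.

6^1 ≡ 6 (mod 911)
6^2 ≡ 6^2 = 36 ≡ 36 (mod 911)
6^4 ≡ 36^2 = 1296 ≡ 385 (mod 911)
6^8 ≡ 385^2 = 148225 ≡ 643 (mod 911)
6^16 ≡ 643^2 = 413449 ≡ 766 (mod 911)
6^32 ≡ 766^2 = 586756 ≡ 72 (mod 911)
6^64 ≡ 72^2 = 5184 ≡ 629 (mod 911)
6^128 ≡ 629^2 = 395641 ≡ 267 (mod 911)
6^256 ≡ 267^2 = 71289 ≡ 231 (mod 911)
6^512 ≡ 231^2 = 53361 ≡ 523 (mod 911)
910 = 512 + 256 + 128 + 8 + 4 + 2 in binary powers of 2.
So 6^910 ≡ 523 · 231 · 267 · 643 · 385 · 36 ≡ 1 (mod 911).
Since the result is 1, base 6 gives no evidence that 911 is composite.

1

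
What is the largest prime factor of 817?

817 = 19 · 43
43 is prime.
So 817 = 19 · 43; the largest prime factor is 43.

43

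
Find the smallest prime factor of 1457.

31

1457 is odd.
Digit sum 17, not divisible by 3.
Ends in 7: not divisible by 5.
7: 1457 = 7·208 + 1
11: 1457 = 11·132 + 5
13: 1457 = 13·112 + 1
17: 1457 = 17·85 + 12
19: 1457 = 19·76 + 13
23: 1457 = 23·63 + 8
29: 1457 = 29·50 + 7
31: 1457 = 31·47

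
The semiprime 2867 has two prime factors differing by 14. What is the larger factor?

Since p = q + 14, we have 2867 = q(q + 14), so q² + 14q − 2867 = 0.
Discriminant: 14² + 4·2867 = 196 + 11468 = 11664; √11664 = 108.
q = (−14 + 108)/2 = 47, and p = q + 14 = 61.
Check: 47 · 61 = 2867.

61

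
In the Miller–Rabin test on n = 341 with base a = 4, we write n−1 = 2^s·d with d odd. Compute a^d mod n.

341 − 1 = 340 = 2^2 · 85, so d = 85.
4^1 ≡ 4 (mod 341)
4^2 ≡ 4^2 = 16 ≡ 16 (mod 341)
4^4 ≡ 16^2 = 256 ≡ 256 (mod 341)
4^8 ≡ 256^2 = 65536 ≡ 64 (mod 341)
4^16 ≡ 64^2 = 4096 ≡ 4 (mod 341)
4^32 ≡ 4^2 = 16 ≡ 16 (mod 341)
4^64 ≡ 16^2 = 256 ≡ 256 (mod 341)
85 = 64 + 16 + 4 + 1 in binary powers of 2.
So 4^85 ≡ 256 · 4 · 256 · 4 ≡ 1 (mod 341).
Since 4^d ≡ 1 (mod 341), base 4 does not prove 341 composite.

1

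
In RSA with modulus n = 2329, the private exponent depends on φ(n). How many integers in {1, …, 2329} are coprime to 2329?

Factor: 2329 = 17 · 137.
φ(2329) = (17−1) · (137−1) = 16 · 136 = 2176.

2176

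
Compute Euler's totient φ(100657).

Factor: 100657 = 17 · 31 · 191.
φ(100657) = (17−1) · (31−1) · (191−1) = 16 · 30 · 190 = 91200.

91200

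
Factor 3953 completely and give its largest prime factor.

3953 = 59 · 67
67 is prime.
So 3953 = 59 · 67; the largest prime factor is 67.

67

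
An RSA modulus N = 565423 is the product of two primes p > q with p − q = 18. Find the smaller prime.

743

Since p = q + 18, we have 565423 = q(q + 18), so q² + 18q − 565423 = 0.
Discriminant: 18² + 4·565423 = 324 + 2261692 = 2262016; √2262016 = 1504.
q = (−18 + 1504)/2 = 743, and p = q + 18 = 761.
Check: 743 · 761 = 565423.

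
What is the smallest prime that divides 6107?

6107 is odd.
Digit sum 14, not divisible by 3.
Ends in 7: not divisible by 5.
7: 6107 = 7·872 + 3
11: 6107 = 11·555 + 2
13: 6107 = 13·469 + 10
17: 6107 = 17·359 + 4
19: 6107 = 19·321 + 8
23: 6107 = 23·265 + 12
29: 6107 = 29·210 + 17
31: 6107 = 31·197

31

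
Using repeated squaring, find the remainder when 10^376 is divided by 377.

10^1 ≡ 10 (mod 377)
10^2 ≡ 10^2 = 100 ≡ 100 (mod 377)
10^4 ≡ 100^2 = 10000 ≡ 198 (mod 377)
10^8 ≡ 198^2 = 39204 ≡ 373 (mod 377)
10^16 ≡ 373^2 = 139129 ≡ 16 (mod 377)
10^32 ≡ 16^2 = 256 ≡ 256 (mod 377)
10^64 ≡ 256^2 = 65536 ≡ 315 (mod 377)
10^128 ≡ 315^2 = 99225 ≡ 74 (mod 377)
10^256 ≡ 74^2 = 5476 ≡ 198 (mod 377)
376 = 256 + 64 + 32 + 16 + 8 in binary powers of 2.
So 10^376 ≡ 198 · 315 · 256 · 16 · 373 ≡ 107 (mod 377).
Since 107 ≠ 1, base 10 is a Fermat witness: 377 is composite.

107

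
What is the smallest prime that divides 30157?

53

30157 is odd.
Digit sum 16, not divisible by 3.
Ends in 7: not divisible by 5.
7: 30157 = 7·4308 + 1
11: 30157 = 11·2741 + 6
13: 30157 = 13·2319 + 10
17: 30157 = 17·1773 + 16
19: 30157 = 19·1587 + 4
23: 30157 = 23·1311 + 4
29: 30157 = 29·1039 + 26
31: 30157 = 31·972 + 25
37: 30157 = 37·815 + 2
41: 30157 = 41·735 + 22
43: 30157 = 43·701 + 14
47: 30157 = 47·641 + 30
53: 30157 = 53·569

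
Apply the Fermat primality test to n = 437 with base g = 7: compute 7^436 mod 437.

7^1 ≡ 7 (mod 437)
7^2 ≡ 7^2 = 49 ≡ 49 (mod 437)
7^4 ≡ 49^2 = 2401 ≡ 216 (mod 437)
7^8 ≡ 216^2 = 46656 ≡ 334 (mod 437)
7^16 ≡ 334^2 = 111556 ≡ 121 (mod 437)
7^32 ≡ 121^2 = 14641 ≡ 220 (mod 437)
7^64 ≡ 220^2 = 48400 ≡ 330 (mod 437)
7^128 ≡ 330^2 = 108900 ≡ 87 (mod 437)
7^256 ≡ 87^2 = 7569 ≡ 140 (mod 437)
436 = 256 + 128 + 32 + 16 + 4 in binary powers of 2.
So 7^436 ≡ 140 · 87 · 220 · 121 · 216 ≡ 64 (mod 437).
Since 64 ≠ 1, base 7 is a Fermat witness: 437 is composite.

64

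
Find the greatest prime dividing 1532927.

1532927 = 11 · 139357
139357 = 23 · 6059
6059 = 73 · 83
83 is prime.
So 1532927 = 11 · 23 · 73 · 83; the largest prime factor is 83.

83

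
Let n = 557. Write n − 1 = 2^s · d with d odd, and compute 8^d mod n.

439

557 − 1 = 556 = 2^2 · 139, so d = 139.
8^1 ≡ 8 (mod 557)
8^2 ≡ 8^2 = 64 ≡ 64 (mod 557)
8^4 ≡ 64^2 = 4096 ≡ 197 (mod 557)
8^8 ≡ 197^2 = 38809 ≡ 376 (mod 557)
8^16 ≡ 376^2 = 141376 ≡ 455 (mod 557)
8^32 ≡ 455^2 = 207025 ≡ 378 (mod 557)
8^64 ≡ 378^2 = 142884 ≡ 292 (mod 557)
8^128 ≡ 292^2 = 85264 ≡ 43 (mod 557)
139 = 128 + 8 + 2 + 1 in binary powers of 2.
So 8^139 ≡ 43 · 376 · 64 · 8 ≡ 439 (mod 557).
Squaring chain: 439 → 556; reaches −1, so base 8 does not prove 557 composite.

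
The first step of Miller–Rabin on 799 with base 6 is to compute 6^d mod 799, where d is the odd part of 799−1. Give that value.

71

799 − 1 = 798 = 2^1 · 399, so d = 399.
6^1 ≡ 6 (mod 799)
6^2 ≡ 6^2 = 36 ≡ 36 (mod 799)
6^4 ≡ 36^2 = 1296 ≡ 497 (mod 799)
6^8 ≡ 497^2 = 247009 ≡ 118 (mod 799)
6^16 ≡ 118^2 = 13924 ≡ 341 (mod 799)
6^32 ≡ 341^2 = 116281 ≡ 426 (mod 799)
6^64 ≡ 426^2 = 181476 ≡ 103 (mod 799)
6^128 ≡ 103^2 = 10609 ≡ 222 (mod 799)
6^256 ≡ 222^2 = 49284 ≡ 545 (mod 799)
399 = 256 + 128 + 8 + 4 + 2 + 1 in binary powers of 2.
So 6^399 ≡ 545 · 222 · 118 · 497 · 36 · 6 ≡ 71 (mod 799).
Squaring chain: 71; never reaches −1, so base 6 is a Miller–Rabin witness that 799 is composite.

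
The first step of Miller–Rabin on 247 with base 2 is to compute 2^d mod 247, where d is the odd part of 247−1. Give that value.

164

247 − 1 = 246 = 2^1 · 123, so d = 123.
2^1 ≡ 2 (mod 247)
2^2 ≡ 2^2 = 4 ≡ 4 (mod 247)
2^4 ≡ 4^2 = 16 ≡ 16 (mod 247)
2^8 ≡ 16^2 = 256 ≡ 9 (mod 247)
2^16 ≡ 9^2 = 81 ≡ 81 (mod 247)
2^32 ≡ 81^2 = 6561 ≡ 139 (mod 247)
2^64 ≡ 139^2 = 19321 ≡ 55 (mod 247)
123 = 64 + 32 + 16 + 8 + 2 + 1 in binary powers of 2.
So 2^123 ≡ 55 · 139 · 81 · 9 · 4 · 2 ≡ 164 (mod 247).
Squaring chain: 164; never reaches −1, so base 2 is a Miller–Rabin witness that 247 is composite.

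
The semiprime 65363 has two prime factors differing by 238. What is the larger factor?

Since p = q + 238, we have 65363 = q(q + 238), so q² + 238q − 65363 = 0.
Discriminant: 238² + 4·65363 = 56644 + 261452 = 318096; √318096 = 564.
q = (−238 + 564)/2 = 163, and p = q + 238 = 401.
Check: 163 · 401 = 65363.

401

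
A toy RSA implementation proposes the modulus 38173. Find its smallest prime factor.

59

38173 is odd.
Digit sum 22, not divisible by 3.
Ends in 3: not divisible by 5.
7: 38173 = 7·5453 + 2
11: 38173 = 11·3470 + 3
13: 38173 = 13·2936 + 5
17: 38173 = 17·2245 + 8
19: 38173 = 19·2009 + 2
23: 38173 = 23·1659 + 16
29: 38173 = 29·1316 + 9
31: 38173 = 31·1231 + 12
37: 38173 = 37·1031 + 26
41: 38173 = 41·931 + 2
43: 38173 = 43·887 + 32
47: 38173 = 47·812 + 9
53: 38173 = 53·720 + 13
59: 38173 = 59·647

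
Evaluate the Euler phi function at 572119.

551040

Factor: 572119 = 61 · 83 · 113.
φ(572119) = (61−1) · (83−1) · (113−1) = 60 · 82 · 112 = 551040.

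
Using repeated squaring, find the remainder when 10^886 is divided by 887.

1

10^1 ≡ 10 (mod 887)
10^2 ≡ 10^2 = 100 ≡ 100 (mod 887)
10^4 ≡ 100^2 = 10000 ≡ 243 (mod 887)
10^8 ≡ 243^2 = 59049 ≡ 507 (mod 887)
10^16 ≡ 507^2 = 257049 ≡ 706 (mod 887)
10^32 ≡ 706^2 = 498436 ≡ 829 (mod 887)
10^64 ≡ 829^2 = 687241 ≡ 703 (mod 887)
10^128 ≡ 703^2 = 494209 ≡ 150 (mod 887)
10^256 ≡ 150^2 = 22500 ≡ 325 (mod 887)
10^512 ≡ 325^2 = 105625 ≡ 72 (mod 887)
886 = 512 + 256 + 64 + 32 + 16 + 4 + 2 in binary powers of 2.
So 10^886 ≡ 72 · 325 · 703 · 829 · 706 · 243 · 100 ≡ 1 (mod 887).
Since the result is 1, base 10 gives no evidence that 887 is composite.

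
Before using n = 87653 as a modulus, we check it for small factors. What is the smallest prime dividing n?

23

87653 is odd.
Digit sum 29, not divisible by 3.
Ends in 3: not divisible by 5.
7: 87653 = 7·12521 + 6
11: 87653 = 11·7968 + 5
13: 87653 = 13·6742 + 7
17: 87653 = 17·5156 + 1
19: 87653 = 19·4613 + 6
23: 87653 = 23·3811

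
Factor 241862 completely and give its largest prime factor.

241862 = 2 · 120931
120931 = 31 · 3901
3901 = 47 · 83
83 is prime.
So 241862 = 2 · 31 · 47 · 83; the largest prime factor is 83.

83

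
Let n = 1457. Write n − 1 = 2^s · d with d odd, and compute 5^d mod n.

160

1457 − 1 = 1456 = 2^4 · 91, so d = 91.
5^1 ≡ 5 (mod 1457)
5^2 ≡ 5^2 = 25 ≡ 25 (mod 1457)
5^4 ≡ 25^2 = 625 ≡ 625 (mod 1457)
5^8 ≡ 625^2 = 390625 ≡ 149 (mod 1457)
5^16 ≡ 149^2 = 22201 ≡ 346 (mod 1457)
5^32 ≡ 346^2 = 119716 ≡ 242 (mod 1457)
5^64 ≡ 242^2 = 58564 ≡ 284 (mod 1457)
91 = 64 + 16 + 8 + 2 + 1 in binary powers of 2.
So 5^91 ≡ 284 · 346 · 149 · 25 · 5 ≡ 160 (mod 1457).
Squaring chain: 160 → 831 → 1400 → 335; never reaches −1, so base 5 is a Miller–Rabin witness that 1457 is composite.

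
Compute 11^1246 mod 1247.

173

11^1 ≡ 11 (mod 1247)
11^2 ≡ 11^2 = 121 ≡ 121 (mod 1247)
11^4 ≡ 121^2 = 14641 ≡ 924 (mod 1247)
11^8 ≡ 924^2 = 853776 ≡ 828 (mod 1247)
11^16 ≡ 828^2 = 685584 ≡ 981 (mod 1247)
11^32 ≡ 981^2 = 962361 ≡ 924 (mod 1247)
11^64 ≡ 924^2 = 853776 ≡ 828 (mod 1247)
11^128 ≡ 828^2 = 685584 ≡ 981 (mod 1247)
11^256 ≡ 981^2 = 962361 ≡ 924 (mod 1247)
11^512 ≡ 924^2 = 853776 ≡ 828 (mod 1247)
11^1024 ≡ 828^2 = 685584 ≡ 981 (mod 1247)
1246 = 1024 + 128 + 64 + 16 + 8 + 4 + 2 in binary powers of 2.
So 11^1246 ≡ 981 · 981 · 828 · 981 · 828 · 924 · 121 ≡ 173 (mod 1247).
Since 173 ≠ 1, base 11 is a Fermat witness: 1247 is composite.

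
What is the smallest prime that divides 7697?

43

7697 is odd.
Digit sum 29, not divisible by 3.
Ends in 7: not divisible by 5.
7: 7697 = 7·1099 + 4
11: 7697 = 11·699 + 8
13: 7697 = 13·592 + 1
17: 7697 = 17·452 + 13
19: 7697 = 19·405 + 2
23: 7697 = 23·334 + 15
29: 7697 = 29·265 + 12
31: 7697 = 31·248 + 9
37: 7697 = 37·208 + 1
41: 7697 = 41·187 + 30
43: 7697 = 43·179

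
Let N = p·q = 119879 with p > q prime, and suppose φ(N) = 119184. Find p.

φ(n) = (p−1)(q−1) = n − (p+q) + 1, so p + q = 119879 − 119184 + 1 = 696.
p and q are the roots of t² − 696t + 119879 = 0.
Discriminant: 696² − 4·119879 = 484416 − 479516 = 4900; √4900 = 70.
q = (696 − 70)/2 = 313, p = (696 + 70)/2 = 383.
Check: 313 · 383 = 119879.

383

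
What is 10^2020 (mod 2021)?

10^1 ≡ 10 (mod 2021)
10^2 ≡ 10^2 = 100 ≡ 100 (mod 2021)
10^4 ≡ 100^2 = 10000 ≡ 1916 (mod 2021)
10^8 ≡ 1916^2 = 3671056 ≡ 920 (mod 2021)
10^16 ≡ 920^2 = 846400 ≡ 1622 (mod 2021)
10^32 ≡ 1622^2 = 2630884 ≡ 1563 (mod 2021)
10^64 ≡ 1563^2 = 2442969 ≡ 1601 (mod 2021)
10^128 ≡ 1601^2 = 2563201 ≡ 573 (mod 2021)
10^256 ≡ 573^2 = 328329 ≡ 927 (mod 2021)
10^512 ≡ 927^2 = 859329 ≡ 404 (mod 2021)
10^1024 ≡ 404^2 = 163216 ≡ 1536 (mod 2021)
2020 = 1024 + 512 + 256 + 128 + 64 + 32 + 4 in binary powers of 2.
So 10^2020 ≡ 1536 · 404 · 927 · 573 · 1601 · 1563 · 1916 ≡ 1615 (mod 2021).
Since 1615 ≠ 1, base 10 is a Fermat witness: 2021 is composite.

1615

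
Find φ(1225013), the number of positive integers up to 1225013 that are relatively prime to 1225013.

1188864

Factor: 1225013 = 73 · 97 · 173.
φ(1225013) = (73−1) · (97−1) · (173−1) = 72 · 96 · 172 = 1188864.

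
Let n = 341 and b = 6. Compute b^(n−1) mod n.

6^1 ≡ 6 (mod 341)
6^2 ≡ 6^2 = 36 ≡ 36 (mod 341)
6^4 ≡ 36^2 = 1296 ≡ 273 (mod 341)
6^8 ≡ 273^2 = 74529 ≡ 191 (mod 341)
6^16 ≡ 191^2 = 36481 ≡ 335 (mod 341)
6^32 ≡ 335^2 = 112225 ≡ 36 (mod 341)
6^64 ≡ 36^2 = 1296 ≡ 273 (mod 341)
6^128 ≡ 273^2 = 74529 ≡ 191 (mod 341)
6^256 ≡ 191^2 = 36481 ≡ 335 (mod 341)
340 = 256 + 64 + 16 + 4 in binary powers of 2.
So 6^340 ≡ 335 · 273 · 335 · 273 ≡ 56 (mod 341).
Since 56 ≠ 1, base 6 is a Fermat witness: 341 is composite.

56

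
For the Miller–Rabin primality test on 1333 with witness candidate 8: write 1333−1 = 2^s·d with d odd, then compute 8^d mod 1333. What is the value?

1333 − 1 = 1332 = 2^2 · 333, so d = 333.
8^1 ≡ 8 (mod 1333)
8^2 ≡ 8^2 = 64 ≡ 64 (mod 1333)
8^4 ≡ 64^2 = 4096 ≡ 97 (mod 1333)
8^8 ≡ 97^2 = 9409 ≡ 78 (mod 1333)
8^16 ≡ 78^2 = 6084 ≡ 752 (mod 1333)
8^32 ≡ 752^2 = 565504 ≡ 312 (mod 1333)
8^64 ≡ 312^2 = 97344 ≡ 35 (mod 1333)
8^128 ≡ 35^2 = 1225 ≡ 1225 (mod 1333)
8^256 ≡ 1225^2 = 1500625 ≡ 1000 (mod 1333)
333 = 256 + 64 + 8 + 4 + 1 in binary powers of 2.
So 8^333 ≡ 1000 · 35 · 78 · 97 · 8 ≡ 419 (mod 1333).
Squaring chain: 419 → 938; never reaches −1, so base 8 is a Miller–Rabin witness that 1333 is composite.

419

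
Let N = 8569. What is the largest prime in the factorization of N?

41

8569 = 11 · 779
779 = 19 · 41
41 is prime.
So 8569 = 11 · 19 · 41; the largest prime factor is 41.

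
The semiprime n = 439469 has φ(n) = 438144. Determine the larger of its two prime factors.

φ(n) = (p−1)(q−1) = n − (p+q) + 1, so p + q = 439469 − 438144 + 1 = 1326.
p and q are the roots of t² − 1326t + 439469 = 0.
Discriminant: 1326² − 4·439469 = 1758276 − 1757876 = 400; √400 = 20.
q = (1326 − 20)/2 = 653, p = (1326 + 20)/2 = 673.
Check: 653 · 673 = 439469.

673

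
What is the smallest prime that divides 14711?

47

14711 is odd.
Digit sum 14, not divisible by 3.
Ends in 1: not divisible by 5.
7: 14711 = 7·2101 + 4
11: 14711 = 11·1337 + 4
13: 14711 = 13·1131 + 8
17: 14711 = 17·865 + 6
19: 14711 = 19·774 + 5
23: 14711 = 23·639 + 14
29: 14711 = 29·507 + 8
31: 14711 = 31·474 + 17
37: 14711 = 37·397 + 22
41: 14711 = 41·358 + 33
43: 14711 = 43·342 + 5
47: 14711 = 47·313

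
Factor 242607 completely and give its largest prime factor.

242607 = 3 · 80869
80869 = 17 · 4757
4757 = 67 · 71
71 is prime.
So 242607 = 3 · 17 · 67 · 71; the largest prime factor is 71.

71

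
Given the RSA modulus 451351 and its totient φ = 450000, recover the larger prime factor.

φ(n) = (p−1)(q−1) = n − (p+q) + 1, so p + q = 451351 − 450000 + 1 = 1352.
p and q are the roots of t² − 1352t + 451351 = 0.
Discriminant: 1352² − 4·451351 = 1827904 − 1805404 = 22500; √22500 = 150.
q = (1352 − 150)/2 = 601, p = (1352 + 150)/2 = 751.
Check: 601 · 751 = 451351.

751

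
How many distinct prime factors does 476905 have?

476905 = 5 · 95381
95381 = 11 · 8671
8671 = 13 · 667
667 = 23 · 29
476905 = 5 · 11 · 13 · 23 · 29, which has 5 distinct prime factors.

5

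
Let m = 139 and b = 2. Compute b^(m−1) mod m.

2^1 ≡ 2 (mod 139)
2^2 ≡ 2^2 = 4 ≡ 4 (mod 139)
2^4 ≡ 4^2 = 16 ≡ 16 (mod 139)
2^8 ≡ 16^2 = 256 ≡ 117 (mod 139)
2^16 ≡ 117^2 = 13689 ≡ 67 (mod 139)
2^32 ≡ 67^2 = 4489 ≡ 41 (mod 139)
2^64 ≡ 41^2 = 1681 ≡ 13 (mod 139)
2^128 ≡ 13^2 = 169 ≡ 30 (mod 139)
138 = 128 + 8 + 2 in binary powers of 2.
So 2^138 ≡ 30 · 117 · 4 ≡ 1 (mod 139).
Since the result is 1, base 2 gives no evidence that 139 is composite.

1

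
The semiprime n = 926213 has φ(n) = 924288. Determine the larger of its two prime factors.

997

φ(n) = (p−1)(q−1) = n − (p+q) + 1, so p + q = 926213 − 924288 + 1 = 1926.
p and q are the roots of t² − 1926t + 926213 = 0.
Discriminant: 1926² − 4·926213 = 3709476 − 3704852 = 4624; √4624 = 68.
q = (1926 − 68)/2 = 929, p = (1926 + 68)/2 = 997.
Check: 929 · 997 = 926213.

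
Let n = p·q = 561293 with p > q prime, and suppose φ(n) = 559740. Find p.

φ(n) = (p−1)(q−1) = n − (p+q) + 1, so p + q = 561293 − 559740 + 1 = 1554.
p and q are the roots of t² − 1554t + 561293 = 0.
Discriminant: 1554² − 4·561293 = 2414916 − 2245172 = 169744; √169744 = 412.
q = (1554 − 412)/2 = 571, p = (1554 + 412)/2 = 983.
Check: 571 · 983 = 561293.

983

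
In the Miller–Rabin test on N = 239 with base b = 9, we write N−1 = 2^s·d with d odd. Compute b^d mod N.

239 − 1 = 238 = 2^1 · 119, so d = 119.
9^1 ≡ 9 (mod 239)
9^2 ≡ 9^2 = 81 ≡ 81 (mod 239)
9^4 ≡ 81^2 = 6561 ≡ 108 (mod 239)
9^8 ≡ 108^2 = 11664 ≡ 192 (mod 239)
9^16 ≡ 192^2 = 36864 ≡ 58 (mod 239)
9^32 ≡ 58^2 = 3364 ≡ 18 (mod 239)
9^64 ≡ 18^2 = 324 ≡ 85 (mod 239)
119 = 64 + 32 + 16 + 4 + 2 + 1 in binary powers of 2.
So 9^119 ≡ 85 · 18 · 58 · 108 · 81 · 9 ≡ 1 (mod 239).
Since 9^d ≡ 1 (mod 239), base 9 does not prove 239 composite.

1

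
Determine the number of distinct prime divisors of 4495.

3

4495 = 5 · 899
899 = 29 · 31
4495 = 5 · 29 · 31, which has 3 distinct prime factors.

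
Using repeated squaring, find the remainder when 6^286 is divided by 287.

6^1 ≡ 6 (mod 287)
6^2 ≡ 6^2 = 36 ≡ 36 (mod 287)
6^4 ≡ 36^2 = 1296 ≡ 148 (mod 287)
6^8 ≡ 148^2 = 21904 ≡ 92 (mod 287)
6^16 ≡ 92^2 = 8464 ≡ 141 (mod 287)
6^32 ≡ 141^2 = 19881 ≡ 78 (mod 287)
6^64 ≡ 78^2 = 6084 ≡ 57 (mod 287)
6^128 ≡ 57^2 = 3249 ≡ 92 (mod 287)
6^256 ≡ 92^2 = 8464 ≡ 141 (mod 287)
286 = 256 + 16 + 8 + 4 + 2 in binary powers of 2.
So 6^286 ≡ 141 · 141 · 92 · 148 · 36 ≡ 162 (mod 287).
Since 162 ≠ 1, base 6 is a Fermat witness: 287 is composite.

162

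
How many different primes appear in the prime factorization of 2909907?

2909907 = 3^2 · 323323
323323 = 7 · 46189
46189 = 11 · 4199
4199 = 13 · 323
323 = 17 · 19
2909907 = 3^2 · 7 · 11 · 13 · 17 · 19, which has 6 distinct prime factors.

6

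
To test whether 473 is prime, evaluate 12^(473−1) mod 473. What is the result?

12^1 ≡ 12 (mod 473)
12^2 ≡ 12^2 = 144 ≡ 144 (mod 473)
12^4 ≡ 144^2 = 20736 ≡ 397 (mod 473)
12^8 ≡ 397^2 = 157609 ≡ 100 (mod 473)
12^16 ≡ 100^2 = 10000 ≡ 67 (mod 473)
12^32 ≡ 67^2 = 4489 ≡ 232 (mod 473)
12^64 ≡ 232^2 = 53824 ≡ 375 (mod 473)
12^128 ≡ 375^2 = 140625 ≡ 144 (mod 473)
12^256 ≡ 144^2 = 20736 ≡ 397 (mod 473)
472 = 256 + 128 + 64 + 16 + 8 in binary powers of 2.
So 12^472 ≡ 397 · 144 · 375 · 67 · 100 ≡ 210 (mod 473).
Since 210 ≠ 1, base 12 is a Fermat witness: 473 is composite.

210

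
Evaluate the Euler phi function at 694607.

668160

Factor: 694607 = 59 · 61 · 193.
φ(694607) = (59−1) · (61−1) · (193−1) = 58 · 60 · 192 = 668160.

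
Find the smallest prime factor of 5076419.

59

5076419 is odd.
Digit sum 32, not divisible by 3.
Ends in 9: not divisible by 5.
7: 5076419 = 7·725202 + 5
11: 5076419 = 11·461492 + 7
13: 5076419 = 13·390493 + 10
17: 5076419 = 17·298612 + 15
19: 5076419 = 19·267179 + 18
23: 5076419 = 23·220713 + 20
29: 5076419 = 29·175048 + 27
31: 5076419 = 31·163755 + 14
37: 5076419 = 37·137200 + 19
41: 5076419 = 41·123815 + 4
43: 5076419 = 43·118056 + 11
47: 5076419 = 47·108008 + 43
53: 5076419 = 53·95781 + 26
59: 5076419 = 59·86041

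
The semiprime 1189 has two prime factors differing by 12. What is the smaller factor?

Since p = q + 12, we have 1189 = q(q + 12), so q² + 12q − 1189 = 0.
Discriminant: 12² + 4·1189 = 144 + 4756 = 4900; √4900 = 70.
q = (−12 + 70)/2 = 29, and p = q + 12 = 41.
Check: 29 · 41 = 1189.

29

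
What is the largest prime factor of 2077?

67

2077 = 31 · 67
67 is prime.
So 2077 = 31 · 67; the largest prime factor is 67.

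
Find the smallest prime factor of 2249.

13

2249 is odd.
Digit sum 17, not divisible by 3.
Ends in 9: not divisible by 5.
7: 2249 = 7·321 + 2
11: 2249 = 11·204 + 5
13: 2249 = 13·173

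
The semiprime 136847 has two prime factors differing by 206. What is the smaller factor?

281

Since p = q + 206, we have 136847 = q(q + 206), so q² + 206q − 136847 = 0.
Discriminant: 206² + 4·136847 = 42436 + 547388 = 589824; √589824 = 768.
q = (−206 + 768)/2 = 281, and p = q + 206 = 487.
Check: 281 · 487 = 136847.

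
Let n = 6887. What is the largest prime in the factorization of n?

97

6887 = 71 · 97
97 is prime.
So 6887 = 71 · 97; the largest prime factor is 97.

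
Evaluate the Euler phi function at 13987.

Factor: 13987 = 71 · 197.
φ(13987) = (71−1) · (197−1) = 70 · 196 = 13720.

13720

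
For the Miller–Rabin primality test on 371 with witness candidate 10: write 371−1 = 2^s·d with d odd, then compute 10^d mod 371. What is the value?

371 − 1 = 370 = 2^1 · 185, so d = 185.
10^1 ≡ 10 (mod 371)
10^2 ≡ 10^2 = 100 ≡ 100 (mod 371)
10^4 ≡ 100^2 = 10000 ≡ 354 (mod 371)
10^8 ≡ 354^2 = 125316 ≡ 289 (mod 371)
10^16 ≡ 289^2 = 83521 ≡ 46 (mod 371)
10^32 ≡ 46^2 = 2116 ≡ 261 (mod 371)
10^64 ≡ 261^2 = 68121 ≡ 228 (mod 371)
10^128 ≡ 228^2 = 51984 ≡ 44 (mod 371)
185 = 128 + 32 + 16 + 8 + 1 in binary powers of 2.
So 10^185 ≡ 44 · 261 · 46 · 289 · 10 ≡ 152 (mod 371).
Squaring chain: 152; never reaches −1, so base 10 is a Miller–Rabin witness that 371 is composite.

152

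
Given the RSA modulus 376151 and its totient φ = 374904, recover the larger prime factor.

φ(n) = (p−1)(q−1) = n − (p+q) + 1, so p + q = 376151 − 374904 + 1 = 1248.
p and q are the roots of t² − 1248t + 376151 = 0.
Discriminant: 1248² − 4·376151 = 1557504 − 1504604 = 52900; √52900 = 230.
q = (1248 − 230)/2 = 509, p = (1248 + 230)/2 = 739.
Check: 509 · 739 = 376151.

739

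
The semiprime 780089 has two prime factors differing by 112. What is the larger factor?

941

Since p = q + 112, we have 780089 = q(q + 112), so q² + 112q − 780089 = 0.
Discriminant: 112² + 4·780089 = 12544 + 3120356 = 3132900; √3132900 = 1770.
q = (−112 + 1770)/2 = 829, and p = q + 112 = 941.
Check: 829 · 941 = 780089.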